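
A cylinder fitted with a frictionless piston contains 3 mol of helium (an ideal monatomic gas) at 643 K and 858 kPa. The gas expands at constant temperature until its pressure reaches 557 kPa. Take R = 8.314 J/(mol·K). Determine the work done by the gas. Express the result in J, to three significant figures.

Isothermal process: W = nRT ln(V₂/V₁) = nRT ln(P₁/P₂).
W = (3)(8.314)(643) × ln(858/557)
  = 16038 × ln(1.54) = 16038 × 0.432
W_by_gas = 6929 J.

W ≈ 6930 J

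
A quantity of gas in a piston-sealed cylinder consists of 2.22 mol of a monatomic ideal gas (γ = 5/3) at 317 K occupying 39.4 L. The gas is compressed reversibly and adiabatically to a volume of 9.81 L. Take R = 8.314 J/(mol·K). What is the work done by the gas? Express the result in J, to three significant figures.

W ≈ -13400 J

Adiabatic: TV^(γ−1) = const with γ = 5/3.
T₂ = T₁ (V₁/V₂)^(γ−1) = 317 × (39.4/9.81)^0.667 = 317 × 2.527 = 801 K.
W_by = nCᵥ(T₁ − T₂) = (2.22)(12.47)(317 − 801) = -13399 J.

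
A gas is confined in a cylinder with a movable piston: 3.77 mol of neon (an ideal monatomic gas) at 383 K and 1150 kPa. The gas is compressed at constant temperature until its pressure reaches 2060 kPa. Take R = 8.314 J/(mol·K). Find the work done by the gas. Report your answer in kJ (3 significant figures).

W ≈ -7.00 kJ

Isothermal process: W = nRT ln(V₂/V₁) = nRT ln(P₁/P₂).
W = (3.77)(8.314)(383) × ln(1150/2060)
  = 12005 × ln(0.5583) = 12005 × -0.5829
W_by_gas = -6998 J.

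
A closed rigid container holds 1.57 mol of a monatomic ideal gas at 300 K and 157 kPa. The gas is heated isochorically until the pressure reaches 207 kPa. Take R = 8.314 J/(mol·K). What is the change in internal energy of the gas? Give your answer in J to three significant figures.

Constant volume ⇒ W = 0, so Q = ΔU = nCᵥΔT with Cᵥ = 3R/2 = 12.47 J/(mol·K).
At constant V, T₂/T₁ = P₂/P₁ ⇒ ΔT = T₁(P₂/P₁ − 1) = 300·(207/157 − 1) = 95.54 K.
ΔU = (1.57)(12.47)(95.54) = 1871 J.

ΔU ≈ 1870 J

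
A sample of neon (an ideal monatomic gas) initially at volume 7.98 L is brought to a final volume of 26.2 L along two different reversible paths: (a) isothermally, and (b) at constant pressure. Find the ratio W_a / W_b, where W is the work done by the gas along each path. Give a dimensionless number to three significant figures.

Path (a) isothermal: W = P₁V₁ ln(V₂/V₁) → W_a/(P₁V₁) = 1.189.
Path (b) isobaric: W = P₁(V₂ − V₁) → W_b/(P₁V₁) = 2.283.
W_a / W_b = 1.189 / 2.283 = 0.5207.

W_a / W_b ≈ 0.521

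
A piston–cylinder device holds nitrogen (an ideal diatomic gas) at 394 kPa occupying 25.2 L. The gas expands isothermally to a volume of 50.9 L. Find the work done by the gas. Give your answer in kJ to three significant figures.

Isothermal: W = nRT ln(V₂/V₁) = P₁V₁ ln(V₂/V₁).
P₁V₁ = (394 kPa)(25.2 L) = 9929 J.
W = 9929 × ln(50.9/25.2) = 9929 × 0.703
W_by_gas = 6980 J.

W ≈ 6.98 kJ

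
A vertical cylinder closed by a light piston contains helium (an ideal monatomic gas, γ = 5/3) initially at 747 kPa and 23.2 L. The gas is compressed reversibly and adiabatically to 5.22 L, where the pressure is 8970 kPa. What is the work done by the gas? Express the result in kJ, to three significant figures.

Adiabatic: W = (P₁V₁ − P₂V₂)/(γ − 1) with γ = 5/3.
P₁V₁ = 17330 J, P₂V₂ = 46823 J.
W = (17330 − 46823) / 0.6667 = -44239 J.

W ≈ -44.2 kJ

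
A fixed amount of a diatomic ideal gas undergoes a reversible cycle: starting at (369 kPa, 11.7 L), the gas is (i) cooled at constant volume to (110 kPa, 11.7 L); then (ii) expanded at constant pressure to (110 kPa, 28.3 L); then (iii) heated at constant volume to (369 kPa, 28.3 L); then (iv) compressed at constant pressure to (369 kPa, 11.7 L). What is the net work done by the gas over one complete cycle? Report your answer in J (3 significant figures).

W_net ≈ -4300 J

Constant-volume legs do no work.
W(ii) = (110)(28.3 − 11.7) = 1826 J; W(iv) = (369)(11.7 − 28.3) = -6125 J.
W_net = 1826 − 6125 = -4299 J (the counter-clockwise enclosed area).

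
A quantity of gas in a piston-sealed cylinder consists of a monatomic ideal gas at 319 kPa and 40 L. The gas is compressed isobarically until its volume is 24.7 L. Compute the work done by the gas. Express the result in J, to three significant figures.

W ≈ -4880 J

Isobaric: W = P ΔV.
W = (319 kPa)(24.7 − 40 L) = (319)(-15.3) = -4881 J.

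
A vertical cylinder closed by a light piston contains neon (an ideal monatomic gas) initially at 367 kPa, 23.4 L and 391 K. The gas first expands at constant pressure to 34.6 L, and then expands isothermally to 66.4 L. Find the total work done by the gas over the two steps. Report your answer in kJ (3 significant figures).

W_total ≈ 12.4 kJ

Step 1 (isobaric): W = PΔV = (367 kPa)(34.6 − 23.4 L) = 4110 J.
After step 1: P = 367 kPa, V = 34.6 L, T = 578.1 K.
Step 2 (isothermal): W = P₁V₁ ln(V₂/V₁) = (12698) ln(66.4/34.6) = 8277 J.
W_total = 4110 + 8277 = 12388 J.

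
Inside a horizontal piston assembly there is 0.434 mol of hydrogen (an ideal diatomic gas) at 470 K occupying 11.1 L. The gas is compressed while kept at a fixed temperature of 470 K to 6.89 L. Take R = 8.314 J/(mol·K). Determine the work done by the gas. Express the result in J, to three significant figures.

Isothermal: W = nRT ln(V₂/V₁).
W = (0.434)(8.314)(470) × ln(6.89/11.1)
  = 1696 × -0.4769
W_by_gas = -808.7 J.

W ≈ -809 J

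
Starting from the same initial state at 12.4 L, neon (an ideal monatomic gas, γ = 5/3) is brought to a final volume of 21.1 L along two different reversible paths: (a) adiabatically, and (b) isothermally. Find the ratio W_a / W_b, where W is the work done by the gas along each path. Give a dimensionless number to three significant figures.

W_a / W_b ≈ 0.842

Path (a) adiabatic: W = P₁V₁(1 − (V₁/V₂)^(γ−1))/(γ−1) → W_a/(P₁V₁) = 0.4476.
Path (b) isothermal: W = P₁V₁ ln(V₂/V₁) → W_b/(P₁V₁) = 0.5316.
W_a / W_b = 0.4476 / 0.5316 = 0.842.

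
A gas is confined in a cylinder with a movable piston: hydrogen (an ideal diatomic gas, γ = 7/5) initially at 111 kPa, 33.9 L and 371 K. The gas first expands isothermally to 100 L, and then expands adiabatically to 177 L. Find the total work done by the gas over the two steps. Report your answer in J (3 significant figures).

W_total ≈ 5990 J

Step 1 (isothermal): W = P₁V₁ ln(V₂/V₁) = (3763) ln(100/33.9) = 4071 J.
After step 1: P = 37.63 kPa, V = 100 L, T = 371 K.
Step 2 (adiabatic): W = (P₁V₁ − P₂V₂)/(γ−1) = (3763 − 2995)/0.4 = 1921 J.
W_total = 4071 + 1921 = 5991 J.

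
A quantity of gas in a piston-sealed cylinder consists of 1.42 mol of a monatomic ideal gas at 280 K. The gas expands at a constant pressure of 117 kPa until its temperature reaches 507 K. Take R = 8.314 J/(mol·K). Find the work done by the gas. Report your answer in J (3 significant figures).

W ≈ 2680 J

Isobaric: W = P ΔV = nR ΔT.
W = (1.42)(8.314)(507 − 280) = 2680 J.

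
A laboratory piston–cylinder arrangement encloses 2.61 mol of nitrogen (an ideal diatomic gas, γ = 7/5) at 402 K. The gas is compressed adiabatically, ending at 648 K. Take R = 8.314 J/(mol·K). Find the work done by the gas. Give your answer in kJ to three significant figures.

Adiabatic ⇒ Q = 0, so W_by = −ΔU = nCᵥ(T₁ − T₂).
Cᵥ = 5R/2 = 20.79 J/(mol·K).
W = (2.61)(20.79)(402 − 648) = -13345 J.

W ≈ -13.3 kJ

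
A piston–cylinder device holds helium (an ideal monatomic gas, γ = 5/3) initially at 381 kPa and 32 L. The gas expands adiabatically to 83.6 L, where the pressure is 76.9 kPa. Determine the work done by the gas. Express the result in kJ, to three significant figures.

Adiabatic: W = (P₁V₁ − P₂V₂)/(γ − 1) with γ = 5/3.
P₁V₁ = 12192 J, P₂V₂ = 6429 J.
W = (12192 − 6429) / 0.6667 = 8645 J.

W ≈ 8.64 kJ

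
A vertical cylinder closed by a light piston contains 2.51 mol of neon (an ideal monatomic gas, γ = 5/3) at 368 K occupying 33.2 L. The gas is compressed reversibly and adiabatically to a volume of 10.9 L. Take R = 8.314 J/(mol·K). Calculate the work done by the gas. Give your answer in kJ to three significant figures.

W ≈ -12.7 kJ

Adiabatic: TV^(γ−1) = const with γ = 5/3.
T₂ = T₁ (V₁/V₂)^(γ−1) = 368 × (33.2/10.9)^0.667 = 368 × 2.101 = 773.3 K.
W_by = nCᵥ(T₁ − T₂) = (2.51)(12.47)(368 − 773.3) = -12685 J.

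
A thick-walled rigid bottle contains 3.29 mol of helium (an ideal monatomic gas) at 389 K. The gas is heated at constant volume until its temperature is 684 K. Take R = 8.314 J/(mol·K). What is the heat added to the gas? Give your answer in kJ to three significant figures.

Q ≈ 12.1 kJ

Constant volume ⇒ W = 0, so Q = ΔU = nCᵥΔT with Cᵥ = 3R/2 = 12.47 J/(mol·K).
ΔU = (3.29)(12.47)(684 − 389) = 12104 J.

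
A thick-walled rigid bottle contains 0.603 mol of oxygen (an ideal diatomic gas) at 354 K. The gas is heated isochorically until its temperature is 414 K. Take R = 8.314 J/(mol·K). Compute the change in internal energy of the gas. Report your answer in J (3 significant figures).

ΔU ≈ 752 J

Constant volume ⇒ W = 0, so Q = ΔU = nCᵥΔT with Cᵥ = 5R/2 = 20.79 J/(mol·K).
ΔU = (0.603)(20.79)(414 − 354) = 752 J.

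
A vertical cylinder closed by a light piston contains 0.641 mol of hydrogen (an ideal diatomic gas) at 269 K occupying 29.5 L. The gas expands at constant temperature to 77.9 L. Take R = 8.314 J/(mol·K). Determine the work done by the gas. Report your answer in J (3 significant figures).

Isothermal: W = nRT ln(V₂/V₁).
W = (0.641)(8.314)(269) × ln(77.9/29.5)
  = 1434 × 0.971
W_by_gas = 1392 J.

W ≈ 1390 J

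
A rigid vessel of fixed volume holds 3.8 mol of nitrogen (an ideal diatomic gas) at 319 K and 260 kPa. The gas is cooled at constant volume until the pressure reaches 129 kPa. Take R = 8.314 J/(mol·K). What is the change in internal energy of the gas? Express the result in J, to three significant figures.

Constant volume ⇒ W = 0, so Q = ΔU = nCᵥΔT with Cᵥ = 5R/2 = 20.79 J/(mol·K).
At constant V, T₂/T₁ = P₂/P₁ ⇒ ΔT = T₁(P₂/P₁ − 1) = 319·(129/260 − 1) = -160.7 K.
ΔU = (3.8)(20.79)(-160.7) = -12695 J.

ΔU ≈ -12700 J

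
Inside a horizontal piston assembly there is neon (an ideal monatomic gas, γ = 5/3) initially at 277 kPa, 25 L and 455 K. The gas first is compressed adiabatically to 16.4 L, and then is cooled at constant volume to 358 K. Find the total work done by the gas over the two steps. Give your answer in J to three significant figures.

W_total ≈ -3370 J

Step 1 (adiabatic): W = (P₁V₁ − P₂V₂)/(γ−1) = (6925 − 9172)/0.667 = -3371 J.
Step 2 (isochoric): W = 0 (constant volume).
W_total = -3371 + 0 = -3371 J.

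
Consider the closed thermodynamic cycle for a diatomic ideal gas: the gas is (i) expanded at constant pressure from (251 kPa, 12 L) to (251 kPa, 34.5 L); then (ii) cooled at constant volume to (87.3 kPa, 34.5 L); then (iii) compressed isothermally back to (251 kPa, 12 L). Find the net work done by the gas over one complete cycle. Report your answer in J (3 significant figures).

Leg (i): W = PΔV = (251)(34.5 − 12) = 5648 J.
Leg (ii): W = 0.
Leg (iii): W = PᵢVᵢ ln(V_f/Vᵢ) = (3012) ln(12/34.5) = -3181 J.
W_net = 5648 − 3181 = 2467 J.

W_net ≈ 2470 J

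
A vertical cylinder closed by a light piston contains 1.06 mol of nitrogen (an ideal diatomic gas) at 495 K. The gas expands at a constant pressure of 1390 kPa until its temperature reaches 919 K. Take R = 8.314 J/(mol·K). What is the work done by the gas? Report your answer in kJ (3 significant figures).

Isobaric: W = P ΔV = nR ΔT.
W = (1.06)(8.314)(919 − 495) = 3737 J.

W ≈ 3.74 kJ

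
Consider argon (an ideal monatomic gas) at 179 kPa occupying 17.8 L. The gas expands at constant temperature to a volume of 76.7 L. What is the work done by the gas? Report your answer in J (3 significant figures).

Isothermal: W = nRT ln(V₂/V₁) = P₁V₁ ln(V₂/V₁).
P₁V₁ = (179 kPa)(17.8 L) = 3186 J.
W = 3186 × ln(76.7/17.8) = 3186 × 1.461
W_by_gas = 4654 J.

W ≈ 4650 J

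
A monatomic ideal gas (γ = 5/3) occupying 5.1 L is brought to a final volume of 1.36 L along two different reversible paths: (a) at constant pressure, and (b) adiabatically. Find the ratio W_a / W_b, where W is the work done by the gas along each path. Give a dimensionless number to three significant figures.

Path (a) isobaric: W = P₁(V₂ − V₁) → W_a/(P₁V₁) = -0.7333.
Path (b) adiabatic: W = P₁V₁(1 − (V₁/V₂)^(γ−1))/(γ−1) → W_b/(P₁V₁) = -2.121.
W_a / W_b = -0.7333 / -2.121 = 0.3458.

W_a / W_b ≈ 0.346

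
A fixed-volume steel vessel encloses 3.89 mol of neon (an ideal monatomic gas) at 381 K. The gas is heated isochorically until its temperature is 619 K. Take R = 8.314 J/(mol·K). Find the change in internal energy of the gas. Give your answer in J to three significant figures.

ΔU ≈ 11500 J

Constant volume ⇒ W = 0, so Q = ΔU = nCᵥΔT with Cᵥ = 3R/2 = 12.47 J/(mol·K).
ΔU = (3.89)(12.47)(619 − 381) = 11546 J.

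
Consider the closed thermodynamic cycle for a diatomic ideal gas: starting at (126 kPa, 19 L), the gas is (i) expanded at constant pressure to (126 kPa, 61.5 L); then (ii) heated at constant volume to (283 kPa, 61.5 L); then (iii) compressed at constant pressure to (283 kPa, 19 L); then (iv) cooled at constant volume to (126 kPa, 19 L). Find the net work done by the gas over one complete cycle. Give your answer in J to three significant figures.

W_net ≈ -6670 J

Constant-volume legs do no work.
W(i) = (126)(61.5 − 19) = 5355 J; W(iii) = (283)(19 − 61.5) = -12028 J.
W_net = 5355 − 12028 = -6672 J (the counter-clockwise enclosed area).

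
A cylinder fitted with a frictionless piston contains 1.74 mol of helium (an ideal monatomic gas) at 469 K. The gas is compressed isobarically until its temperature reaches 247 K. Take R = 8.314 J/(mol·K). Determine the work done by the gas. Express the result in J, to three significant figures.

W ≈ -3210 J

Isobaric: W = P ΔV = nR ΔT.
W = (1.74)(8.314)(247 − 469) = -3212 J.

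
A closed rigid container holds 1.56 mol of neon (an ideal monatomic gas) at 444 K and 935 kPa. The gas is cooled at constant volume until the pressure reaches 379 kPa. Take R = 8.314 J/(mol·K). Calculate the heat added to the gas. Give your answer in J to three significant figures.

Constant volume ⇒ W = 0, so Q = ΔU = nCᵥΔT with Cᵥ = 3R/2 = 12.47 J/(mol·K).
At constant V, T₂/T₁ = P₂/P₁ ⇒ ΔT = T₁(P₂/P₁ − 1) = 444·(379/935 − 1) = -264 K.
ΔU = (1.56)(12.47)(-264) = -5137 J.

Q ≈ -5140 J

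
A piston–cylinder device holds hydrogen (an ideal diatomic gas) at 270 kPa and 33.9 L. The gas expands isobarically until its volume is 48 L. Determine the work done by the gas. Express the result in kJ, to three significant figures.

Isobaric: W = P ΔV.
W = (270 kPa)(48 − 33.9 L) = (270)(14.1) = 3807 J.

W ≈ 3.81 kJ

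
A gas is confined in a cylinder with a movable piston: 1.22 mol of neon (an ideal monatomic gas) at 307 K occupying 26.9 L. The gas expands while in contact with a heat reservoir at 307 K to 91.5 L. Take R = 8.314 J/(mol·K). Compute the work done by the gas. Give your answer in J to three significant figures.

W ≈ 3810 J

Isothermal: W = nRT ln(V₂/V₁).
W = (1.22)(8.314)(307) × ln(91.5/26.9)
  = 3114 × 1.224
W_by_gas = 3812 J.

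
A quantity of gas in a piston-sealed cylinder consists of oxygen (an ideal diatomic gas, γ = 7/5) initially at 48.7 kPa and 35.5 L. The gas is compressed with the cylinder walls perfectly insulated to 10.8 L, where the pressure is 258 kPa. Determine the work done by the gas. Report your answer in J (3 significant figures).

Adiabatic: W = (P₁V₁ − P₂V₂)/(γ − 1) with γ = 7/5.
P₁V₁ = 1729 J, P₂V₂ = 2786 J.
W = (1729 − 2786) / 0.4 = -2644 J.

W ≈ -2640 J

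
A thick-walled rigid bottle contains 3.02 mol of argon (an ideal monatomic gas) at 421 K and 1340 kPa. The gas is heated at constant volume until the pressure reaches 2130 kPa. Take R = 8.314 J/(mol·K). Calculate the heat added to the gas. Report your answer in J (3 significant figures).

Constant volume ⇒ W = 0, so Q = ΔU = nCᵥΔT with Cᵥ = 3R/2 = 12.47 J/(mol·K).
At constant V, T₂/T₁ = P₂/P₁ ⇒ ΔT = T₁(P₂/P₁ − 1) = 421·(2130/1340 − 1) = 248.2 K.
ΔU = (3.02)(12.47)(248.2) = 9348 J.

Q ≈ 9350 J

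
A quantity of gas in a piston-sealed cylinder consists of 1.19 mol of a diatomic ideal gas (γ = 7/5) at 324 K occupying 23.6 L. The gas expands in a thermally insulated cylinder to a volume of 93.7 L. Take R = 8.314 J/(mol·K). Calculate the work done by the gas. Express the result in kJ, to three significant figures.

W ≈ 3.40 kJ

Adiabatic: TV^(γ−1) = const with γ = 7/5.
T₂ = T₁ (V₁/V₂)^(γ−1) = 324 × (23.6/93.7)^0.4 = 324 × 0.5761 = 186.6 K.
W_by = nCᵥ(T₁ − T₂) = (1.19)(20.79)(324 − 186.6) = 3397 J.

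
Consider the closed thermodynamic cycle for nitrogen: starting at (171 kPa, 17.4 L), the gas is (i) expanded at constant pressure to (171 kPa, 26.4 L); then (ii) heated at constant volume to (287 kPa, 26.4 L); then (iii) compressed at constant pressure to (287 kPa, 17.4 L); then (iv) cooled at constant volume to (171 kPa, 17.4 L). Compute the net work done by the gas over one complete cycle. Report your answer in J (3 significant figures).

Constant-volume legs do no work.
W(i) = (171)(26.4 − 17.4) = 1539 J; W(iii) = (287)(17.4 − 26.4) = -2583 J.
W_net = 1539 − 2583 = -1044 J (the counter-clockwise enclosed area).

W_net ≈ -1040 J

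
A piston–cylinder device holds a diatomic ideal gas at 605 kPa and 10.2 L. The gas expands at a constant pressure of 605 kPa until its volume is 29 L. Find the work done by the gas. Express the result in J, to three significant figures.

Isobaric: W = P ΔV.
W = (605 kPa)(29 − 10.2 L) = (605)(18.8) = 11374 J.

W ≈ 11400 J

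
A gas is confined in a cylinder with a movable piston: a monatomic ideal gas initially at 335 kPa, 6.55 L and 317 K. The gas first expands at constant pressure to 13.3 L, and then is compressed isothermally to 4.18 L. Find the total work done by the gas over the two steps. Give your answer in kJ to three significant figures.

W_total ≈ -2.90 kJ

Step 1 (isobaric): W = PΔV = (335 kPa)(13.3 − 6.55 L) = 2261 J.
After step 1: P = 335 kPa, V = 13.3 L, T = 643.7 K.
Step 2 (isothermal): W = P₁V₁ ln(V₂/V₁) = (4456) ln(4.18/13.3) = -5157 J.
W_total = 2261 − 5157 = -2896 J.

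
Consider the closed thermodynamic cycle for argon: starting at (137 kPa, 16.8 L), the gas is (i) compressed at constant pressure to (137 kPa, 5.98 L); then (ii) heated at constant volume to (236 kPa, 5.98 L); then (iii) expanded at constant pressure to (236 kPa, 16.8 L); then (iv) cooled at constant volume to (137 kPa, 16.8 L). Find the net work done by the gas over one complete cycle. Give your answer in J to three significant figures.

Constant-volume legs do no work.
W(i) = (137)(5.98 − 16.8) = -1482 J; W(iii) = (236)(16.8 − 5.98) = 2554 J.
W_net = -1482 + 2554 = 1071 J (the clockwise enclosed area).

W_net ≈ 1070 J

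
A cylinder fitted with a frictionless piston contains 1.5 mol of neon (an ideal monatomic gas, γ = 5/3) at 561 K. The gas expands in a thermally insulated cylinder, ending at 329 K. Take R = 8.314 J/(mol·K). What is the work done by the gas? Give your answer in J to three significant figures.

W ≈ 4340 J

Adiabatic ⇒ Q = 0, so W_by = −ΔU = nCᵥ(T₁ − T₂).
Cᵥ = 3R/2 = 12.47 J/(mol·K).
W = (1.5)(12.47)(561 − 329) = 4340 J.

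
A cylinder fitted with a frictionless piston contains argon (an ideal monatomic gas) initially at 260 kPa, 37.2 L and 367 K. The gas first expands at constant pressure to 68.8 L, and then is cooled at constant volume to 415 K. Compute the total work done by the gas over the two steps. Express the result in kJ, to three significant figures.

Step 1 (isobaric): W = PΔV = (260 kPa)(68.8 − 37.2 L) = 8216 J.
Step 2 (isochoric): W = 0 (constant volume).
W_total = 8216 + 0 = 8216 J.

W_total ≈ 8.22 kJ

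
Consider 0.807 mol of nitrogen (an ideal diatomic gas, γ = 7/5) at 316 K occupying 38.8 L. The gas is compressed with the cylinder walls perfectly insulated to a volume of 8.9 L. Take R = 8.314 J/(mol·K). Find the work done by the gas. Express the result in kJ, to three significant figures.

Adiabatic: TV^(γ−1) = const with γ = 7/5.
T₂ = T₁ (V₁/V₂)^(γ−1) = 316 × (38.8/8.9)^0.4 = 316 × 1.802 = 569.5 K.
W_by = nCᵥ(T₁ − T₂) = (0.807)(20.79)(316 − 569.5) = -4251 J.

W ≈ -4.25 kJ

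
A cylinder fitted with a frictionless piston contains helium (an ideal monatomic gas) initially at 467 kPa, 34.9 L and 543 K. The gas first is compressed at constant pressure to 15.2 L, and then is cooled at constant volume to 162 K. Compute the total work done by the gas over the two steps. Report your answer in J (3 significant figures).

Step 1 (isobaric): W = PΔV = (467 kPa)(15.2 − 34.9 L) = -9200 J.
Step 2 (isochoric): W = 0 (constant volume).
W_total = -9200 + 0 = -9200 J.

W_total ≈ -9200 J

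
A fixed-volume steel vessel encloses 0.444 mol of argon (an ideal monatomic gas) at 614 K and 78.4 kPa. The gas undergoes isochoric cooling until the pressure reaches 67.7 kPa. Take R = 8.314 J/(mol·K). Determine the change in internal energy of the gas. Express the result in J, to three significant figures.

Constant volume ⇒ W = 0, so Q = ΔU = nCᵥΔT with Cᵥ = 3R/2 = 12.47 J/(mol·K).
At constant V, T₂/T₁ = P₂/P₁ ⇒ ΔT = T₁(P₂/P₁ − 1) = 614·(67.7/78.4 − 1) = -83.8 K.
ΔU = (0.444)(12.47)(-83.8) = -464 J.

ΔU ≈ -464 J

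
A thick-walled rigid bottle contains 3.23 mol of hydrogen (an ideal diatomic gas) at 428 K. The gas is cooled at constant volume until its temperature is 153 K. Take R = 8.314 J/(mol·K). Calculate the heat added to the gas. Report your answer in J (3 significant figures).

Constant volume ⇒ W = 0, so Q = ΔU = nCᵥΔT with Cᵥ = 5R/2 = 20.79 J/(mol·K).
ΔU = (3.23)(20.79)(153 − 428) = -18462 J.

Q ≈ -18500 J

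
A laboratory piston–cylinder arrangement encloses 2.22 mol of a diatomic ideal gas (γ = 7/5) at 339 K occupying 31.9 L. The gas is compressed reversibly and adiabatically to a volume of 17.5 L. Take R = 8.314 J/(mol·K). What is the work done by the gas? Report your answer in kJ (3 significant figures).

W ≈ -4.25 kJ

Adiabatic: TV^(γ−1) = const with γ = 7/5.
T₂ = T₁ (V₁/V₂)^(γ−1) = 339 × (31.9/17.5)^0.4 = 339 × 1.271 = 431 K.
W_by = nCᵥ(T₁ − T₂) = (2.22)(20.79)(339 − 431) = -4246 J.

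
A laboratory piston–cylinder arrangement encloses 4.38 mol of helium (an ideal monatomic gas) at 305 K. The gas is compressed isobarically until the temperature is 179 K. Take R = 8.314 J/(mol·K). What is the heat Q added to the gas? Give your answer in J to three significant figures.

Q ≈ -11500 J

Isobaric: W = nRΔT = (4.38)(8.314)(-126) = -4588 J.
ΔU = nCᵥΔT with Cᵥ = 3R/2: ΔU = (4.38)(12.47)(-126) = -6882 J.
Q = ΔU + W = -6882 − 4588 = -11471 J.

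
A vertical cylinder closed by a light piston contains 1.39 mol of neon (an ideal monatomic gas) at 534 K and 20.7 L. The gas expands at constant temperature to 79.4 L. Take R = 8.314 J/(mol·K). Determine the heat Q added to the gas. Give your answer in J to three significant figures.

Q ≈ 8300 J

Isothermal ⇒ ΔU = 0, so Q = W = nRT ln(V₂/V₁).
Q = (1.39)(8.314)(534) ln(79.4/20.7) = 6171 × 1.344 = 8296 J.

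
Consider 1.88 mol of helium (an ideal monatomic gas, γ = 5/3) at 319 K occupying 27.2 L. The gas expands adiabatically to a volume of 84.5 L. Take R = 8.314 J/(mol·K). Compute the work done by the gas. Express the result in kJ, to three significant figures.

Adiabatic: TV^(γ−1) = const with γ = 5/3.
T₂ = T₁ (V₁/V₂)^(γ−1) = 319 × (27.2/84.5)^0.667 = 319 × 0.4697 = 149.8 K.
W_by = nCᵥ(T₁ − T₂) = (1.88)(12.47)(319 − 149.8) = 3966 J.

W ≈ 3.97 kJ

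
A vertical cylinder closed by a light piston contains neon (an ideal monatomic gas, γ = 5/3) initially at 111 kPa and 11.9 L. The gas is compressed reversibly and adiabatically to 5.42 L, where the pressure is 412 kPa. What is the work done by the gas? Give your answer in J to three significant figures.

W ≈ -1370 J

Adiabatic: W = (P₁V₁ − P₂V₂)/(γ − 1) with γ = 5/3.
P₁V₁ = 1321 J, P₂V₂ = 2233 J.
W = (1321 − 2233) / 0.6667 = -1368 J.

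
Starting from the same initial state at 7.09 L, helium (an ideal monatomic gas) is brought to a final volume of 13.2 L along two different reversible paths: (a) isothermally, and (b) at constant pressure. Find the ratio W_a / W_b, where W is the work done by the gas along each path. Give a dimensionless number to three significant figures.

W_a / W_b ≈ 0.721

Path (a) isothermal: W = P₁V₁ ln(V₂/V₁) → W_a/(P₁V₁) = 0.6215.
Path (b) isobaric: W = P₁(V₂ − V₁) → W_b/(P₁V₁) = 0.8618.
W_a / W_b = 0.6215 / 0.8618 = 0.7212.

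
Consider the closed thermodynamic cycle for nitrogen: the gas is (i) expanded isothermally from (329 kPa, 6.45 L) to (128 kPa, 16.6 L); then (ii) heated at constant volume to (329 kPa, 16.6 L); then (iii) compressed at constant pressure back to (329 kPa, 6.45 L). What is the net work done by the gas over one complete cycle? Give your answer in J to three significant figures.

Leg (i): W = PᵢVᵢ ln(V_f/Vᵢ) = (2122) ln(16.6/6.45) = 2006 J.
Leg (ii): W = 0.
Leg (iii): W = PΔV = (329)(6.45 − 16.6) = -3339 J.
W_net = 2006 − 3339 = -1333 J.

W_net ≈ -1330 J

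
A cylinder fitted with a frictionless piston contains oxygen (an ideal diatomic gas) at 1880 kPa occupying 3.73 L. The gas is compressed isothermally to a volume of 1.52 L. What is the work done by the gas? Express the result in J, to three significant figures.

W ≈ -6300 J

Isothermal: W = nRT ln(V₂/V₁) = P₁V₁ ln(V₂/V₁).
P₁V₁ = (1880 kPa)(3.73 L) = 7012 J.
W = 7012 × ln(1.52/3.73) = 7012 × -0.8977
W_by_gas = -6295 J.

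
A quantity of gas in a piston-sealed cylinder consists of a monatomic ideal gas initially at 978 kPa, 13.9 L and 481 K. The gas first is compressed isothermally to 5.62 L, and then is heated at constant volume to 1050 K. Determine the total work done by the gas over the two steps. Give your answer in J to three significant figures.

W_total ≈ -12300 J

Step 1 (isothermal): W = P₁V₁ ln(V₂/V₁) = (13594) ln(5.62/13.9) = -12310 J.
Step 2 (isochoric): W = 0 (constant volume).
W_total = -12310 + 0 = -12310 J.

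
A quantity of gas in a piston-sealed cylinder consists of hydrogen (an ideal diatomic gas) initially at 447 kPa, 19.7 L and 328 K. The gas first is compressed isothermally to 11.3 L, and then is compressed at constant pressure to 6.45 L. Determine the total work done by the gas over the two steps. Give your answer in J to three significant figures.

W_total ≈ -8670 J

Step 1 (isothermal): W = P₁V₁ ln(V₂/V₁) = (8806) ln(11.3/19.7) = -4894 J.
After step 1: P = 779.3 kPa, V = 11.3 L, T = 328 K.
Step 2 (isobaric): W = PΔV = (779.3 kPa)(6.45 − 11.3 L) = -3780 J.
W_total = -4894 − 3780 = -8674 J.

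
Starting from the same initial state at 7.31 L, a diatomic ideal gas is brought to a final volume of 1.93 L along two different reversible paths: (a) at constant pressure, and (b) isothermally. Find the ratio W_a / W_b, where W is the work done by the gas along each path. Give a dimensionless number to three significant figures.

Path (a) isobaric: W = P₁(V₂ − V₁) → W_a/(P₁V₁) = -0.736.
Path (b) isothermal: W = P₁V₁ ln(V₂/V₁) → W_b/(P₁V₁) = -1.332.
W_a / W_b = -0.736 / -1.332 = 0.5527.

W_a / W_b ≈ 0.553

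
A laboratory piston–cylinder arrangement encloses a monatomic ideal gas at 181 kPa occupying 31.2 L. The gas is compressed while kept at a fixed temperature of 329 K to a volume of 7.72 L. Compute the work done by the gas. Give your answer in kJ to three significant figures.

W ≈ -7.89 kJ

Isothermal: W = nRT ln(V₂/V₁) = P₁V₁ ln(V₂/V₁).
P₁V₁ = (181 kPa)(31.2 L) = 5647 J.
W = 5647 × ln(7.72/31.2) = 5647 × -1.397
W_by_gas = -7887 J.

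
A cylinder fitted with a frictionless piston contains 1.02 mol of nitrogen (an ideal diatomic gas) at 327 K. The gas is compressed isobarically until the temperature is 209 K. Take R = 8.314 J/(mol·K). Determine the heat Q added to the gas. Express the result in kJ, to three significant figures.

Isobaric: W = nRΔT = (1.02)(8.314)(-118) = -1001 J.
ΔU = nCᵥΔT with Cᵥ = 5R/2: ΔU = (1.02)(20.79)(-118) = -2502 J.
Q = ΔU + W = -2502 − 1001 = -3502 J.

Q ≈ -3.50 kJ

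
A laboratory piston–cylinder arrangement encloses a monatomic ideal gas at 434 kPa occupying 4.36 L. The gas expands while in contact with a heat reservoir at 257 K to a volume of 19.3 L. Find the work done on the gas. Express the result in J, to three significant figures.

Isothermal: W = nRT ln(V₂/V₁) = P₁V₁ ln(V₂/V₁).
P₁V₁ = (434 kPa)(4.36 L) = 1892 J.
W = 1892 × ln(19.3/4.36) = 1892 × 1.488
W_by_gas = 2815 J; work on gas = −W_by = -2815 J.

W ≈ -2810 J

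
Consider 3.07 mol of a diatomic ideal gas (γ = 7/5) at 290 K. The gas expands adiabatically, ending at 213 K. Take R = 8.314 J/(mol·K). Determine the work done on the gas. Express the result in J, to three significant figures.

W ≈ -4910 J

Adiabatic ⇒ Q = 0, so W_by = −ΔU = nCᵥ(T₁ − T₂).
Cᵥ = 5R/2 = 20.79 J/(mol·K).
W = (3.07)(20.79)(290 − 213) = 4913 J.
Work on gas = −W_by = -4913 J.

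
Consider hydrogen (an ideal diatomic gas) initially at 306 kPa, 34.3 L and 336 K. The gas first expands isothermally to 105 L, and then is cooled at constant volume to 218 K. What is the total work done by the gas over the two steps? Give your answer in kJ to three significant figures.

Step 1 (isothermal): W = P₁V₁ ln(V₂/V₁) = (10496) ln(105/34.3) = 11743 J.
Step 2 (isochoric): W = 0 (constant volume).
W_total = 11743 + 0 = 11743 J.

W_total ≈ 11.7 kJ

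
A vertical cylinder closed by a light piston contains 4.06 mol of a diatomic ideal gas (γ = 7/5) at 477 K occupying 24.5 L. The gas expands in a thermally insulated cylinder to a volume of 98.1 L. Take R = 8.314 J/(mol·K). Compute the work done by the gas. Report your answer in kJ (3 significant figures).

W ≈ 17.1 kJ

Adiabatic: TV^(γ−1) = const with γ = 7/5.
T₂ = T₁ (V₁/V₂)^(γ−1) = 477 × (24.5/98.1)^0.4 = 477 × 0.5741 = 273.9 K.
W_by = nCᵥ(T₁ − T₂) = (4.06)(20.79)(477 − 273.9) = 17143 J.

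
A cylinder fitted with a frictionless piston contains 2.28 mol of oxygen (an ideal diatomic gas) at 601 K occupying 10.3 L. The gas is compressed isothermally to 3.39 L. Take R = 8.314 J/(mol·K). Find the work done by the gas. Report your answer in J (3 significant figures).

Isothermal: W = nRT ln(V₂/V₁).
W = (2.28)(8.314)(601) × ln(3.39/10.3)
  = 11393 × -1.111
W_by_gas = -12661 J.

W ≈ -12700 J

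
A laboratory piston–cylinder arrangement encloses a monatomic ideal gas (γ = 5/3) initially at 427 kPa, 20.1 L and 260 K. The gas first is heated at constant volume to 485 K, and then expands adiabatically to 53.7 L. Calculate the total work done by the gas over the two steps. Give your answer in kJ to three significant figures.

Step 1 (isochoric): W = 0 (constant volume).
After step 1: P = 796.5 kPa (V unchanged).
Step 2 (adiabatic): W = (P₁V₁ − P₂V₂)/(γ−1) = (16010 − 8315)/0.667 = 11542 J.
W_total = 0 + 11542 = 11542 J.

W_total ≈ 11.5 kJ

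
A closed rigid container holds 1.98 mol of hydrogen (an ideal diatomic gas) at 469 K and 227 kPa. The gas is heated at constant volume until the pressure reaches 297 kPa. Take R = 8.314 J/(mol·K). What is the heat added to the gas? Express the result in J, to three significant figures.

Q ≈ 5950 J

Constant volume ⇒ W = 0, so Q = ΔU = nCᵥΔT with Cᵥ = 5R/2 = 20.79 J/(mol·K).
At constant V, T₂/T₁ = P₂/P₁ ⇒ ΔT = T₁(P₂/P₁ − 1) = 469·(297/227 − 1) = 144.6 K.
ΔU = (1.98)(20.79)(144.6) = 5952 J.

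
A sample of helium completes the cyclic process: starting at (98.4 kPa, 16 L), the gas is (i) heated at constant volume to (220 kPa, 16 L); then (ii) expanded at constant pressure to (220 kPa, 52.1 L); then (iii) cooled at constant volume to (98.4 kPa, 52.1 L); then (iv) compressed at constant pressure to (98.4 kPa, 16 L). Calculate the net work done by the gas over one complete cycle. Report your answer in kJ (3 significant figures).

W_net ≈ 4.39 kJ

Constant-volume legs do no work.
W(ii) = (220)(52.1 − 16) = 7942 J; W(iv) = (98.4)(16 − 52.1) = -3552 J.
W_net = 7942 − 3552 = 4390 J (the clockwise enclosed area).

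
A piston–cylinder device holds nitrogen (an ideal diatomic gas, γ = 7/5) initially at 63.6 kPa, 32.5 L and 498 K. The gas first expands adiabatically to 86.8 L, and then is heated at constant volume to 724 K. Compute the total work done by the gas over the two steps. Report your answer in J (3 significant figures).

W_total ≈ 1680 J

Step 1 (adiabatic): W = (P₁V₁ − P₂V₂)/(γ−1) = (2067 − 1395)/0.4 = 1679 J.
Step 2 (isochoric): W = 0 (constant volume).
W_total = 1679 + 0 = 1679 J.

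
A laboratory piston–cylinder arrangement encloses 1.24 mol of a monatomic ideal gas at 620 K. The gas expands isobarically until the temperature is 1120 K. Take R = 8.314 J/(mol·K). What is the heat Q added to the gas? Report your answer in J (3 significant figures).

Isobaric: W = nRΔT = (1.24)(8.314)(500) = 5155 J.
ΔU = nCᵥΔT with Cᵥ = 3R/2: ΔU = (1.24)(12.47)(500) = 7732 J.
Q = ΔU + W = 7732 + 5155 = 12887 J.

Q ≈ 12900 J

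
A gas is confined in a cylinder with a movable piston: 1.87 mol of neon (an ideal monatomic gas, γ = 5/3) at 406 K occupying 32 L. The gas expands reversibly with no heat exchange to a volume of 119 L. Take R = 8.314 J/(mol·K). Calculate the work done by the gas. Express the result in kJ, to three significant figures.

W ≈ 5.52 kJ

Adiabatic: TV^(γ−1) = const with γ = 5/3.
T₂ = T₁ (V₁/V₂)^(γ−1) = 406 × (32/119)^0.667 = 406 × 0.4166 = 169.1 K.
W_by = nCᵥ(T₁ − T₂) = (1.87)(12.47)(406 − 169.1) = 5524 J.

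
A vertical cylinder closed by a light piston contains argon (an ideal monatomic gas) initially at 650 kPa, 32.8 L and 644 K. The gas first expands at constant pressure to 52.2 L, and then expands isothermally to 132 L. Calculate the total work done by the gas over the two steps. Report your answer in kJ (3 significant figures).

W_total ≈ 44.1 kJ

Step 1 (isobaric): W = PΔV = (650 kPa)(52.2 − 32.8 L) = 12610 J.
After step 1: P = 650 kPa, V = 52.2 L, T = 1025 K.
Step 2 (isothermal): W = P₁V₁ ln(V₂/V₁) = (33930) ln(132/52.2) = 31478 J.
W_total = 12610 + 31478 = 44088 J.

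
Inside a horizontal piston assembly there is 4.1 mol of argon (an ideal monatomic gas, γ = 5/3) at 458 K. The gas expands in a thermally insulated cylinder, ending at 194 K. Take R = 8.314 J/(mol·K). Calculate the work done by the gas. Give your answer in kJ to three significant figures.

Adiabatic ⇒ Q = 0, so W_by = −ΔU = nCᵥ(T₁ − T₂).
Cᵥ = 3R/2 = 12.47 J/(mol·K).
W = (4.1)(12.47)(458 − 194) = 13499 J.

W ≈ 13.5 kJ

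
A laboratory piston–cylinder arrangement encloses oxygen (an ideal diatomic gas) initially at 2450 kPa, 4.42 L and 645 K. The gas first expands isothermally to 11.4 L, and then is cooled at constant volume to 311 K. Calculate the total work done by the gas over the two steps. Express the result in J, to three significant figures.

Step 1 (isothermal): W = P₁V₁ ln(V₂/V₁) = (10829) ln(11.4/4.42) = 10260 J.
Step 2 (isochoric): W = 0 (constant volume).
W_total = 10260 + 0 = 10260 J.

W_total ≈ 10300 J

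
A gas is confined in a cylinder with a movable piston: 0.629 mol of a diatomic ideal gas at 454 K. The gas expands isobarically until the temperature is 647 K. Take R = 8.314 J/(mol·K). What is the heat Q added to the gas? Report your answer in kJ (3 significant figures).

Isobaric: W = nRΔT = (0.629)(8.314)(193) = 1009 J.
ΔU = nCᵥΔT with Cᵥ = 5R/2: ΔU = (0.629)(20.79)(193) = 2523 J.
Q = ΔU + W = 2523 + 1009 = 3533 J.

Q ≈ 3.53 kJ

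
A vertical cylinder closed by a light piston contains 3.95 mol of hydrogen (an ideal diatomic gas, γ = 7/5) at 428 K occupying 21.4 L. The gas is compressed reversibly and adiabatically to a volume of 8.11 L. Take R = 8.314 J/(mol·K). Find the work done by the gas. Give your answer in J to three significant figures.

W ≈ -16700 J

Adiabatic: TV^(γ−1) = const with γ = 7/5.
T₂ = T₁ (V₁/V₂)^(γ−1) = 428 × (21.4/8.11)^0.4 = 428 × 1.474 = 631 K.
W_by = nCᵥ(T₁ − T₂) = (3.95)(20.79)(428 − 631) = -16663 J.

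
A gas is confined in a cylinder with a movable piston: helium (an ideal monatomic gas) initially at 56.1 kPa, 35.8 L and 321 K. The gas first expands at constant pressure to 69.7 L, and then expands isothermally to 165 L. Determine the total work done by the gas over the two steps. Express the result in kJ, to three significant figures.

Step 1 (isobaric): W = PΔV = (56.1 kPa)(69.7 − 35.8 L) = 1902 J.
After step 1: P = 56.1 kPa, V = 69.7 L, T = 625 K.
Step 2 (isothermal): W = P₁V₁ ln(V₂/V₁) = (3910) ln(165/69.7) = 3370 J.
W_total = 1902 + 3370 = 5271 J.

W_total ≈ 5.27 kJ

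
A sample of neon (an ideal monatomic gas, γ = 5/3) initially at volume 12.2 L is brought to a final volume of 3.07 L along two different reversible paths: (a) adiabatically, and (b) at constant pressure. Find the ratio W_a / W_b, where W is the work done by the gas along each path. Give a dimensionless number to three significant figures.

W_a / W_b ≈ 3.02

Path (a) adiabatic: W = P₁V₁(1 − (V₁/V₂)^(γ−1))/(γ−1) → W_a/(P₁V₁) = -2.263.
Path (b) isobaric: W = P₁(V₂ − V₁) → W_b/(P₁V₁) = -0.7484.
W_a / W_b = -2.263 / -0.7484 = 3.024.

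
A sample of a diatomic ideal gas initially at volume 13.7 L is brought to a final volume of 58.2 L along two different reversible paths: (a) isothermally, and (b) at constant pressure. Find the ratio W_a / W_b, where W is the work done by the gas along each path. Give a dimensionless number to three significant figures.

W_a / W_b ≈ 0.445

Path (a) isothermal: W = P₁V₁ ln(V₂/V₁) → W_a/(P₁V₁) = 1.446.
Path (b) isobaric: W = P₁(V₂ − V₁) → W_b/(P₁V₁) = 3.248.
W_a / W_b = 1.446 / 3.248 = 0.4453.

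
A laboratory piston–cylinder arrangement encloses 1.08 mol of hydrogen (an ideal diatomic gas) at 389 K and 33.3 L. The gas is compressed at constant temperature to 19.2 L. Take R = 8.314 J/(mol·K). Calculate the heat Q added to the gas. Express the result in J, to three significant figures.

Q ≈ -1920 J

Isothermal ⇒ ΔU = 0, so Q = W = nRT ln(V₂/V₁).
Q = (1.08)(8.314)(389) ln(19.2/33.3) = 3493 × -0.5506 = -1923 J.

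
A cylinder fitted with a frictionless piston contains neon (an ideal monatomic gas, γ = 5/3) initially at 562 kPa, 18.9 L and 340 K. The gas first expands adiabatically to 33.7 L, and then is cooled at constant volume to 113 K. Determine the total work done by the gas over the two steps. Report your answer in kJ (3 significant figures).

W_total ≈ 5.10 kJ

Step 1 (adiabatic): W = (P₁V₁ − P₂V₂)/(γ−1) = (10622 − 7224)/0.667 = 5097 J.
Step 2 (isochoric): W = 0 (constant volume).
W_total = 5097 + 0 = 5097 J.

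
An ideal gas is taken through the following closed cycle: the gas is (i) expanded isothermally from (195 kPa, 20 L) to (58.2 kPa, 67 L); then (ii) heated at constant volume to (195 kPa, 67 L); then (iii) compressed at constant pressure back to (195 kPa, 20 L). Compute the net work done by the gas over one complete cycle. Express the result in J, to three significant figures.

W_net ≈ -4450 J

Leg (i): W = PᵢVᵢ ln(V_f/Vᵢ) = (3900) ln(67/20) = 4715 J.
Leg (ii): W = 0.
Leg (iii): W = PΔV = (195)(20 − 67) = -9165 J.
W_net = 4715 − 9165 = -4450 J.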